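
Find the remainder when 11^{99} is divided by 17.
By Fermat: 11^{16} ≡ 1 (mod 17). 99 = 6×16 + 3. So 11^{99} ≡ 11^{3} ≡ 5 (mod 17)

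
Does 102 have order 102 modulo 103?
p - 1 = 102 has prime divisors 2, 3, 17. Check 102^(102/q) mod 103 for each: 102^(102/2) = 102^51 ≡ 102, 102^(102/3) = 102^34 ≡ 1, 102^(102/17) = 102^6 ≡ 1 (mod 103). Since 102^34 ≡ 1 (mod 103), the order of 102 divides 34 (in fact the order is 2) ≠ 102, so it is not a primitive root.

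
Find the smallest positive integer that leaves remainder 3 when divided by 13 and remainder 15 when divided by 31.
M = 13 × 31 = 403. M₁ = 31, y₁ ≡ 8 (mod 13). M₂ = 13, y₂ ≡ 12 (mod 31). m = 3×31×8 + 15×13×12 ≡ 263 (mod 403). The smallest positive such number is 263.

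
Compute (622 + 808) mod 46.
4

(622 + 808) = 1430
1430 mod 46 = 4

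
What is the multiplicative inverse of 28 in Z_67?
12

Using Extended Euclidean Algorithm:
gcd(28, 67) = 1
Bezout coefficients: 28 × 12 + 67 × -5 = 1
So 28 × 12 ≡ 1 (mod 67)
The inverse is 12 mod 67 = 12
Verification: 28 × 12 = 336 = 5 × 67 + 1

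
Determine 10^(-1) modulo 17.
10^(-1) ≡ 12 (mod 17). Verification: 10 × 12 = 120 ≡ 1 (mod 17)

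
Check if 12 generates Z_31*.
p - 1 = 30 has prime divisors 2, 3, 5. Check 12^(30/q) mod 31 for each: 12^(30/2) = 12^15 ≡ 30, 12^(30/3) = 12^10 ≡ 25, 12^(30/5) = 12^6 ≡ 2 (mod 31). None of these is 1, so 12 has order 30 = φ(31), so it is a primitive root mod 31.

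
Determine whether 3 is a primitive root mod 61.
p - 1 = 60 has prime divisors 2, 3, 5. Check 3^(60/q) mod 61 for each: 3^(60/2) = 3^30 ≡ 1, 3^(60/3) = 3^20 ≡ 1, 3^(60/5) = 3^12 ≡ 9 (mod 61). Since 3^30 ≡ 1 (mod 61), the order of 3 divides 30 (in fact the order is 10) ≠ 60, so it is not a primitive root.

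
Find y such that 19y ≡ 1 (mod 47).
19^(-1) ≡ 5 (mod 47). Verification: 19 × 5 = 95 ≡ 1 (mod 47)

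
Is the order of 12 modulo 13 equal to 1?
No, the actual order is 2, not 1.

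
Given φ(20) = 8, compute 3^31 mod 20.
By Euler: 3^{8} ≡ 1 (mod 20) since gcd(3, 20) = 1. 31 = 3×8 + 7. So 3^{31} ≡ 3^{7} ≡ 7 (mod 20)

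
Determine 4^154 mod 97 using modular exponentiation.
Using Fermat: 4^{96} ≡ 1 (mod 97). 154 ≡ 58 (mod 96). So 4^{154} ≡ 4^{58} ≡ 6 (mod 97)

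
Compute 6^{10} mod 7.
1

Using successive squaring:
Binary expansion of 10: 1010
Powers of 6 mod 7 (each is the square of the previous):
  6^1 ≡ 6 (mod 7)
  6^2 ≡ 6² = 36 ≡ 1 (mod 7)
  6^4 ≡ 1² = 1 ≡ 1 (mod 7)
  6^8 ≡ 1² = 1 ≡ 1 (mod 7)
10 = 8 + 2, so 6^10 = 6^8 × 6^2 ≡ 1 × 1 (mod 7)
Multiplying step by step:
  1 × 1 = 1 ≡ 1 (mod 7)
Result: 6^10 ≡ 1 (mod 7)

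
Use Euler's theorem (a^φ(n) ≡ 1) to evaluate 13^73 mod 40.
By Euler: 13^{16} ≡ 1 (mod 40) since gcd(13, 40) = 1. 73 = 4×16 + 9. So 13^{73} ≡ 13^{9} ≡ 13 (mod 40)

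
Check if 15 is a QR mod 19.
By Euler's criterion: 15^{9} ≡ 18 (mod 19). Since this equals -1 (≡ 18), 15 is not a QR.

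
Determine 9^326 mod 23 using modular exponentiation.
Using Fermat: 9^{22} ≡ 1 (mod 23). 326 ≡ 18 (mod 22). So 9^{326} ≡ 9^{18} ≡ 4 (mod 23)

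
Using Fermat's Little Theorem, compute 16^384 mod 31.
By Fermat: 16^{30} ≡ 1 (mod 31). 384 ≡ 24 (mod 30). So 16^{384} ≡ 16^{24} ≡ 2 (mod 31)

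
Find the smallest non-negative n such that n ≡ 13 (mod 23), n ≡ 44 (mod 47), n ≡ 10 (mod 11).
3992

Using the Chinese Remainder Theorem:
M = product of moduli = 11891
For equation 1: M_1 = 517, 517 ≡ 11 (mod 23), inverse of 517 mod 23 is 21 (check: 11 × 21 = 231 ≡ 1 (mod 23))
For equation 2: M_2 = 253, 253 ≡ 18 (mod 47), inverse of 253 mod 47 is 34 (check: 18 × 34 = 612 ≡ 1 (mod 47))
For equation 3: M_3 = 1081, 1081 ≡ 3 (mod 11), inverse of 1081 mod 11 is 4 (check: 3 × 4 = 12 ≡ 1 (mod 11))
Combine: n ≡ Σ r_i×M_i×(M_i⁻¹ mod m_i) = 13×517×21 + 44×253×34 + 10×1081×4 = 141141 + 378488 + 43240 = 562869
562869 mod 11891 = 3992
n ≡ 3992 (mod 11891)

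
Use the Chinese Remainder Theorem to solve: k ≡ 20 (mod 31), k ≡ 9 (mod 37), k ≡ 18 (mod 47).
22061

Using the Chinese Remainder Theorem:
M = product of moduli = 53909
For equation 1: M_1 = 1739, 1739 ≡ 3 (mod 31), inverse of 1739 mod 31 is 21 (check: 3 × 21 = 63 ≡ 1 (mod 31))
For equation 2: M_2 = 1457, 1457 ≡ 14 (mod 37), inverse of 1457 mod 37 is 8 (check: 14 × 8 = 112 ≡ 1 (mod 37))
For equation 3: M_3 = 1147, 1147 ≡ 19 (mod 47), inverse of 1147 mod 47 is 5 (check: 19 × 5 = 95 ≡ 1 (mod 47))
Combine: k ≡ Σ r_i×M_i×(M_i⁻¹ mod m_i) = 20×1739×21 + 9×1457×8 + 18×1147×5 = 730380 + 104904 + 103230 = 938514
938514 mod 53909 = 22061
k ≡ 22061 (mod 53909)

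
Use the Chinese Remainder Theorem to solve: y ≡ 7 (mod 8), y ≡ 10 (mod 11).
M = 8 × 11 = 88. M₁ = 11, y₁ ≡ 3 (mod 8). M₂ = 8, y₂ ≡ 7 (mod 11). y = 7×11×3 + 10×8×7 ≡ 87 (mod 88)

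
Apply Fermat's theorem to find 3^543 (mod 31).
By Fermat: 3^{30} ≡ 1 (mod 31). 543 ≡ 3 (mod 30). So 3^{543} ≡ 3^{3} ≡ 27 (mod 31)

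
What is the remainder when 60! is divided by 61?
By Wilson's theorem, (60)! ≡ -1 ≡ 60 (mod 61)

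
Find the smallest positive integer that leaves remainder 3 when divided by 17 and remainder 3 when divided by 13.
M = 17 × 13 = 221. M₁ = 13, y₁ ≡ 4 (mod 17). M₂ = 17, y₂ ≡ 10 (mod 13). x = 3×13×4 + 3×17×10 ≡ 3 (mod 221). The smallest positive such number is 3.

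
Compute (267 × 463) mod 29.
23

(267 × 463) = 123621
123621 mod 29 = 23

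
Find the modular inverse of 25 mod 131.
25^(-1) ≡ 21 (mod 131). Verification: 25 × 21 = 525 ≡ 1 (mod 131)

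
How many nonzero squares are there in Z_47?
For prime 47, there are (p-1)/2 = (47-1)/2 = 23 quadratic residues (excluding 0).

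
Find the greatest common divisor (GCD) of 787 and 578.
1

Using the Euclidean algorithm:
787 = 1 × 578 + 209
578 = 2 × 209 + 160
209 = 1 × 160 + 49
160 = 3 × 49 + 13
49 = 3 × 13 + 10
13 = 1 × 10 + 3
10 = 3 × 3 + 1
3 = 3 × 1 + 0

GCD(787, 578) = 1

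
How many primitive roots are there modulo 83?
40

The number of primitive roots modulo p is φ(p-1) = φ(82)
φ(82) = 40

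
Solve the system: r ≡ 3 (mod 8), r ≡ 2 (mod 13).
M = 8 × 13 = 104. M₁ = 13, y₁ ≡ 5 (mod 8). M₂ = 8, y₂ ≡ 5 (mod 13). r = 3×13×5 + 2×8×5 ≡ 67 (mod 104)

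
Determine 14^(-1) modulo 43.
14^(-1) ≡ 40 (mod 43). Verification: 14 × 40 = 560 ≡ 1 (mod 43)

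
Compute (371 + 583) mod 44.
30

(371 + 583) = 954
954 mod 44 = 30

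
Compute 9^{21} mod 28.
1

Using successive squaring:
Binary expansion of 21: 10101
Powers of 9 mod 28 (each is the square of the previous):
  9^1 ≡ 9 (mod 28)
  9^2 ≡ 9² = 81 ≡ 25 (mod 28)
  9^4 ≡ 25² = 625 ≡ 9 (mod 28)
  9^8 ≡ 9² = 81 ≡ 25 (mod 28)
  9^16 ≡ 25² = 625 ≡ 9 (mod 28)
21 = 16 + 4 + 1, so 9^21 = 9^16 × 9^4 × 9^1 ≡ 9 × 9 × 9 (mod 28)
Multiplying step by step:
  9 × 9 = 81 ≡ 25 (mod 28)
  25 × 9 = 225 ≡ 1 (mod 28)
Result: 9^21 ≡ 1 (mod 28)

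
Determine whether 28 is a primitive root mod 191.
p - 1 = 190 has prime divisors 2, 5, 19. Check 28^(190/q) mod 191 for each: 28^(190/2) = 28^95 ≡ 190, 28^(190/5) = 28^38 ≡ 49, 28^(190/19) = 28^10 ≡ 177 (mod 191). None of these is 1, so 28 has order 190 = φ(191), so it is a primitive root mod 191.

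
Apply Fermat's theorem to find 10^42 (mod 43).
By Fermat's Little Theorem, 10^{42} ≡ 1 (mod 43) since 43 is prime and gcd(10, 43) = 1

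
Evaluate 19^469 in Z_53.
Using Fermat: 19^{52} ≡ 1 (mod 53). 469 ≡ 1 (mod 52). So 19^{469} ≡ 19^{1} ≡ 19 (mod 53)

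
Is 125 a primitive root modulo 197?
p - 1 = 196 has prime divisors 2, 7. Check 125^(196/q) mod 197 for each: 125^(196/2) = 125^98 ≡ 196, 125^(196/7) = 125^28 ≡ 104 (mod 197). None of these is 1, so 125 has order 196 = φ(197), so it is a primitive root mod 197.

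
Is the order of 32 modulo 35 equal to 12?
Yes, ord_35(32) = 12.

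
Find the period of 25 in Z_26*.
Powers of 25 mod 26: 25^1≡25, 25^2≡1. Order = 2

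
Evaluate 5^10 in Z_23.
10 = 8 + 2 (binary 1010). Repeated squaring mod 23: 5^1 ≡ 5; 5^2 ≡ 5² = 25 ≡ 2; 5^4 ≡ 2² = 4 ≡ 4; 5^8 ≡ 4² = 16 ≡ 16. Multiply: 5^10 = 5^8 × 5^2 ≡ 16 × 2 (mod 23): 16 × 2 = 32 ≡ 9. So 5^10 ≡ 9 (mod 23).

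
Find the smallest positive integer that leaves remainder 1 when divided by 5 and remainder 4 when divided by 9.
M = 5 × 9 = 45. M₁ = 9, y₁ ≡ 4 (mod 5). M₂ = 5, y₂ ≡ 2 (mod 9). y = 1×9×4 + 4×5×2 ≡ 31 (mod 45). The smallest positive such number is 31.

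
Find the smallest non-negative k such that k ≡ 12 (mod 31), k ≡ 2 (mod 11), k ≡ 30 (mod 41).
7328

Using the Chinese Remainder Theorem:
M = product of moduli = 13981
For equation 1: M_1 = 451, 451 ≡ 17 (mod 31), inverse of 451 mod 31 is 11 (check: 17 × 11 = 187 ≡ 1 (mod 31))
For equation 2: M_2 = 1271, 1271 ≡ 6 (mod 11), inverse of 1271 mod 11 is 2 (check: 6 × 2 = 12 ≡ 1 (mod 11))
For equation 3: M_3 = 341, 341 ≡ 13 (mod 41), inverse of 341 mod 41 is 19 (check: 13 × 19 = 247 ≡ 1 (mod 41))
Combine: k ≡ Σ r_i×M_i×(M_i⁻¹ mod m_i) = 12×451×11 + 2×1271×2 + 30×341×19 = 59532 + 5084 + 194370 = 258986
258986 mod 13981 = 7328
k ≡ 7328 (mod 13981)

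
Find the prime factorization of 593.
593

Divide by primes starting from smallest:
593 ÷ 593 = 1

593 = 593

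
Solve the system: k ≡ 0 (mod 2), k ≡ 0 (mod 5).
M = 2 × 5 = 10. M₁ = 5, y₁ ≡ 1 (mod 2). M₂ = 2, y₂ ≡ 3 (mod 5). k = 0×5×1 + 0×2×3 ≡ 0 (mod 10)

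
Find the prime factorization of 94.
2 × 47

Divide by primes starting from smallest:
94 ÷ 2 = 47
47 ÷ 47 = 1

94 = 2 × 47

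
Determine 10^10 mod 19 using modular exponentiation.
10 = 8 + 2 (binary 1010). Repeated squaring mod 19: 10^1 ≡ 10; 10^2 ≡ 10² = 100 ≡ 5; 10^4 ≡ 5² = 25 ≡ 6; 10^8 ≡ 6² = 36 ≡ 17. Multiply: 10^10 = 10^8 × 10^2 ≡ 17 × 5 (mod 19): 17 × 5 = 85 ≡ 9. So 10^10 ≡ 9 (mod 19).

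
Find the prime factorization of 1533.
3 × 7 × 73

Divide by primes starting from smallest:
1533 ÷ 3 = 511
511 ÷ 7 = 73
73 ÷ 73 = 1

1533 = 3 × 7 × 73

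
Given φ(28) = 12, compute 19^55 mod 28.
By Euler: 19^{12} ≡ 1 (mod 28) since gcd(19, 28) = 1. 55 = 4×12 + 7. So 19^{55} ≡ 19^{7} ≡ 19 (mod 28)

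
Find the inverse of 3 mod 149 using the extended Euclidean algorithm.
Extended GCD: 3(50) + 149(-1) = 1. So 3^(-1) ≡ 50 ≡ 50 (mod 149). Verify: 3 × 50 = 150 ≡ 1 (mod 149)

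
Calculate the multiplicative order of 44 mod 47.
Powers of 44 mod 47: 44^1≡44, 44^2≡9, 44^3≡20, 44^4≡34, 44^5≡39, 44^6≡24, 44^7≡22, 44^8≡28, 44^9≡10, 44^10≡17, 44^11≡43, 44^12≡12, 44^13≡11, 44^14≡14, 44^15≡5, 44^16≡32, 44^17≡45, 44^18≡6, 44^19≡29, 44^20≡7, 44^21≡26, 44^22≡16, 44^23≡46, 44^24≡3, 44^25≡38, 44^26≡27, 44^27≡13, 44^28≡8, 44^29≡23, 44^30≡25, 44^31≡19, 44^32≡37, 44^33≡30, 44^34≡4, 44^35≡35, 44^36≡36, 44^37≡33, 44^38≡42, 44^39≡15, 44^40≡2, 44^41≡41, 44^42≡18, 44^43≡40, 44^44≡21, 44^45≡31, 44^46≡1. Order = 46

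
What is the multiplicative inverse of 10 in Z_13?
4

Using Extended Euclidean Algorithm:
gcd(10, 13) = 1
Bezout coefficients: 10 × 4 + 13 × -3 = 1
So 10 × 4 ≡ 1 (mod 13)
The inverse is 4 mod 13 = 4
Verification: 10 × 4 = 40 = 3 × 13 + 1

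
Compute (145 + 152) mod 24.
9

(145 + 152) = 297
297 mod 24 = 9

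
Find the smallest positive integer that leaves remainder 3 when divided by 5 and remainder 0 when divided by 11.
M = 5 × 11 = 55. M₁ = 11, y₁ ≡ 1 (mod 5). M₂ = 5, y₂ ≡ 9 (mod 11). k = 3×11×1 + 0×5×9 ≡ 33 (mod 55). The smallest positive such number is 33.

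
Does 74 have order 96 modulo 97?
p - 1 = 96 has prime divisors 2, 3. Check 74^(96/q) mod 97 for each: 74^(96/2) = 74^48 ≡ 96, 74^(96/3) = 74^32 ≡ 61 (mod 97). None of these is 1, so 74 has order 96 = φ(97), so it is a primitive root mod 97.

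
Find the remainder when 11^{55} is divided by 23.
By Fermat: 11^{22} ≡ 1 (mod 23). 55 = 2×22 + 11. So 11^{55} ≡ 11^{11} ≡ 22 (mod 23)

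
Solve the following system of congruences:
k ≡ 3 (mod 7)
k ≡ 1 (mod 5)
31

Using the Chinese Remainder Theorem:
M = product of moduli = 35
For equation 1: M_1 = 5, 5 ≡ 5 (mod 7), inverse of 5 mod 7 is 3 (check: 5 × 3 = 15 ≡ 1 (mod 7))
For equation 2: M_2 = 7, 7 ≡ 2 (mod 5), inverse of 7 mod 5 is 3 (check: 2 × 3 = 6 ≡ 1 (mod 5))
Combine: k ≡ Σ r_i×M_i×(M_i⁻¹ mod m_i) = 3×5×3 + 1×7×3 = 45 + 21 = 66
66 mod 35 = 31
k ≡ 31 (mod 35)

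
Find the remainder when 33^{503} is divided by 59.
By Fermat: 33^{58} ≡ 1 (mod 59). 503 = 8×58 + 39. So 33^{503} ≡ 33^{39} ≡ 11 (mod 59)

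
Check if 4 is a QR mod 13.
By Euler's criterion: 4^{6} ≡ 1 (mod 13). Since this equals 1, 4 is a QR.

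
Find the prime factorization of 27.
3^3

Divide by primes starting from smallest:
27 ÷ 3 = 9
9 ÷ 3 = 3
3 ÷ 3 = 1

27 = 3^3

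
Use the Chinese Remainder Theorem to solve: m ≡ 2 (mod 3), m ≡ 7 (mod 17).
M = 3 × 17 = 51. M₁ = 17, y₁ ≡ 2 (mod 3). M₂ = 3, y₂ ≡ 6 (mod 17). m = 2×17×2 + 7×3×6 ≡ 41 (mod 51)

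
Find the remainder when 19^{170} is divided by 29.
By Fermat: 19^{28} ≡ 1 (mod 29). 170 = 6×28 + 2. So 19^{170} ≡ 19^{2} ≡ 13 (mod 29)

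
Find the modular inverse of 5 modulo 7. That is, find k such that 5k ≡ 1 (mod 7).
3

Using Extended Euclidean Algorithm:
gcd(5, 7) = 1
Bezout coefficients: 5 × 3 + 7 × -2 = 1
So 5 × 3 ≡ 1 (mod 7)
The inverse is 3 mod 7 = 3
Verification: 5 × 3 = 15 = 2 × 7 + 1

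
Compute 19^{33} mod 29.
21

Using successive squaring:
Binary expansion of 33: 100001
Powers of 19 mod 29 (each is the square of the previous):
  19^1 ≡ 19 (mod 29)
  19^2 ≡ 19² = 361 ≡ 13 (mod 29)
  19^4 ≡ 13² = 169 ≡ 24 (mod 29)
  19^8 ≡ 24² = 576 ≡ 25 (mod 29)
  19^16 ≡ 25² = 625 ≡ 16 (mod 29)
  19^32 ≡ 16² = 256 ≡ 24 (mod 29)
33 = 32 + 1, so 19^33 = 19^32 × 19^1 ≡ 24 × 19 (mod 29)
Multiplying step by step:
  24 × 19 = 456 ≡ 21 (mod 29)
Result: 19^33 ≡ 21 (mod 29)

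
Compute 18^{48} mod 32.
0

Using successive squaring:
Binary expansion of 48: 110000
Powers of 18 mod 32 (each is the square of the previous):
  18^1 ≡ 18 (mod 32)
  18^2 ≡ 18² = 324 ≡ 4 (mod 32)
  18^4 ≡ 4² = 16 ≡ 16 (mod 32)
  18^8 ≡ 16² = 256 ≡ 0 (mod 32)
  18^16 ≡ 0² = 0 ≡ 0 (mod 32)
  18^32 ≡ 0² = 0 ≡ 0 (mod 32)
48 = 32 + 16, so 18^48 = 18^32 × 18^16 ≡ 0 × 0 (mod 32)
Multiplying step by step:
  0 × 0 = 0 ≡ 0 (mod 32)
Result: 18^48 ≡ 0 (mod 32)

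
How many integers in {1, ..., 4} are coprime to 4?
2

Prime factorization: 4 = 2^2
Using the formula φ(n) = n × Π(1 - 1/p) for each prime factor p:
φ(4) = 4 × (1 - 1/2)
φ(4) = 2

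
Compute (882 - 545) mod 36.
13

(882 - 545) = 337
337 mod 36 = 13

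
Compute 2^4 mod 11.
4 = 4 (binary 100). Repeated squaring mod 11: 2^1 ≡ 2; 2^2 ≡ 2² = 4 ≡ 4; 2^4 ≡ 4² = 16 ≡ 5. So 2^4 ≡ 5 (mod 11).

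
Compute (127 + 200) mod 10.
7

(127 + 200) = 327
327 mod 10 = 7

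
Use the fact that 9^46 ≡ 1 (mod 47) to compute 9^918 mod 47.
By Fermat: 9^{46} ≡ 1 (mod 47). 918 ≡ 44 (mod 46). So 9^{918} ≡ 9^{44} ≡ 18 (mod 47)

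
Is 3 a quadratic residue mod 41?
By Euler's criterion: 3^{20} ≡ 40 (mod 41). Since this equals -1 (≡ 40), 3 is not a QR.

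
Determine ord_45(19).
Powers of 19 mod 45: 19^1≡19, 19^2≡1. Order = 2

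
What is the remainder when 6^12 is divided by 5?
Using Fermat: 6^{4} ≡ 1 (mod 5). 12 ≡ 0 (mod 4). So 6^{12} ≡ 6^{0} ≡ 1 (mod 5)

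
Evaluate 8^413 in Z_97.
Using Fermat: 8^{96} ≡ 1 (mod 97). 413 ≡ 29 (mod 96). So 8^{413} ≡ 8^{29} ≡ 18 (mod 97)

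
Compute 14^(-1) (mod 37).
14^(-1) ≡ 8 (mod 37). Verification: 14 × 8 = 112 ≡ 1 (mod 37)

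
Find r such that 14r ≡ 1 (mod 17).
14^(-1) ≡ 11 (mod 17). Verification: 14 × 11 = 154 ≡ 1 (mod 17)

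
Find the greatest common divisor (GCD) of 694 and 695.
1

Using the Euclidean algorithm:
694 = 0 × 695 + 694
695 = 1 × 694 + 1
694 = 694 × 1 + 0

GCD(694, 695) = 1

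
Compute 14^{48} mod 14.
0

Using successive squaring:
Binary expansion of 48: 110000
Powers of 14 mod 14 (each is the square of the previous):
  14^1 ≡ 0 (mod 14)
  14^2 ≡ 0² = 0 ≡ 0 (mod 14)
  14^4 ≡ 0² = 0 ≡ 0 (mod 14)
  14^8 ≡ 0² = 0 ≡ 0 (mod 14)
  14^16 ≡ 0² = 0 ≡ 0 (mod 14)
  14^32 ≡ 0² = 0 ≡ 0 (mod 14)
48 = 32 + 16, so 14^48 = 14^32 × 14^16 ≡ 0 × 0 (mod 14)
Multiplying step by step:
  0 × 0 = 0 ≡ 0 (mod 14)
Result: 14^48 ≡ 0 (mod 14)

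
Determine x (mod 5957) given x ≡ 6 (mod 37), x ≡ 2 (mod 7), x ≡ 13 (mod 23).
450

Using the Chinese Remainder Theorem:
M = product of moduli = 5957
For equation 1: M_1 = 161, 161 ≡ 13 (mod 37), inverse of 161 mod 37 is 20 (check: 13 × 20 = 260 ≡ 1 (mod 37))
For equation 2: M_2 = 851, 851 ≡ 4 (mod 7), inverse of 851 mod 7 is 2 (check: 4 × 2 = 8 ≡ 1 (mod 7))
For equation 3: M_3 = 259, 259 ≡ 6 (mod 23), inverse of 259 mod 23 is 4 (check: 6 × 4 = 24 ≡ 1 (mod 23))
Combine: x ≡ Σ r_i×M_i×(M_i⁻¹ mod m_i) = 6×161×20 + 2×851×2 + 13×259×4 = 19320 + 3404 + 13468 = 36192
36192 mod 5957 = 450
x ≡ 450 (mod 5957)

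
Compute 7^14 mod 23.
Using repeated squaring. 14 = 8 + 4 + 2 (binary 1110). Repeated squaring mod 23: 7^1 ≡ 7; 7^2 ≡ 7² = 49 ≡ 3; 7^4 ≡ 3² = 9 ≡ 9; 7^8 ≡ 9² = 81 ≡ 12. Multiply: 7^14 = 7^8 × 7^4 × 7^2 ≡ 12 × 9 × 3 (mod 23): 12 × 9 = 108 ≡ 16; 16 × 3 = 48 ≡ 2. So 7^14 ≡ 2 (mod 23).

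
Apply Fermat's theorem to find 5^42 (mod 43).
By Fermat's Little Theorem, 5^{42} ≡ 1 (mod 43) since 43 is prime and gcd(5, 43) = 1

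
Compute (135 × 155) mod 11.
3

(135 × 155) = 20925
20925 mod 11 = 3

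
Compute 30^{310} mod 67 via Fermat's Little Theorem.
37

By Fermat's Little Theorem, a^(p-1) ≡ 1 (mod p) for prime p and gcd(a, p) = 1
Here p = 67, so 30^66 ≡ 1 (mod 67)
We can reduce the exponent: 310 mod 66 = 46
So 30^310 ≡ 30^46 (mod 67)
Computing: 30^46 mod 67 = 37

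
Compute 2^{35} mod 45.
23

Using successive squaring:
Binary expansion of 35: 100011
Powers of 2 mod 45 (each is the square of the previous):
  2^1 ≡ 2 (mod 45)
  2^2 ≡ 2² = 4 ≡ 4 (mod 45)
  2^4 ≡ 4² = 16 ≡ 16 (mod 45)
  2^8 ≡ 16² = 256 ≡ 31 (mod 45)
  2^16 ≡ 31² = 961 ≡ 16 (mod 45)
  2^32 ≡ 16² = 256 ≡ 31 (mod 45)
35 = 32 + 2 + 1, so 2^35 = 2^32 × 2^2 × 2^1 ≡ 31 × 4 × 2 (mod 45)
Multiplying step by step:
  31 × 4 = 124 ≡ 34 (mod 45)
  34 × 2 = 68 ≡ 23 (mod 45)
Result: 2^35 ≡ 23 (mod 45)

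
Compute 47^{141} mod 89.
80

Using successive squaring:
Binary expansion of 141: 10001101
Powers of 47 mod 89 (each is the square of the previous):
  47^1 ≡ 47 (mod 89)
  47^2 ≡ 47² = 2209 ≡ 73 (mod 89)
  47^4 ≡ 73² = 5329 ≡ 78 (mod 89)
  47^8 ≡ 78² = 6084 ≡ 32 (mod 89)
  47^16 ≡ 32² = 1024 ≡ 45 (mod 89)
  47^32 ≡ 45² = 2025 ≡ 67 (mod 89)
  47^64 ≡ 67² = 4489 ≡ 39 (mod 89)
  47^128 ≡ 39² = 1521 ≡ 8 (mod 89)
141 = 128 + 8 + 4 + 1, so 47^141 = 47^128 × 47^8 × 47^4 × 47^1 ≡ 8 × 32 × 78 × 47 (mod 89)
Multiplying step by step:
  8 × 32 = 256 ≡ 78 (mod 89)
  78 × 78 = 6084 ≡ 32 (mod 89)
  32 × 47 = 1504 ≡ 80 (mod 89)
Result: 47^141 ≡ 80 (mod 89)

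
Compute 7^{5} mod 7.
0

Using successive squaring:
Binary expansion of 5: 101
Powers of 7 mod 7 (each is the square of the previous):
  7^1 ≡ 0 (mod 7)
  7^2 ≡ 0² = 0 ≡ 0 (mod 7)
  7^4 ≡ 0² = 0 ≡ 0 (mod 7)
5 = 4 + 1, so 7^5 = 7^4 × 7^1 ≡ 0 × 0 (mod 7)
Multiplying step by step:
  0 × 0 = 0 ≡ 0 (mod 7)
Result: 7^5 ≡ 0 (mod 7)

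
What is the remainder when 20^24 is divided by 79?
Using repeated squaring. 24 = 16 + 8 (binary 11000). Repeated squaring mod 79: 20^1 ≡ 20; 20^2 ≡ 20² = 400 ≡ 5; 20^4 ≡ 5² = 25 ≡ 25; 20^8 ≡ 25² = 625 ≡ 72; 20^16 ≡ 72² = 5184 ≡ 49. Multiply: 20^24 = 20^16 × 20^8 ≡ 49 × 72 (mod 79): 49 × 72 = 3528 ≡ 52. So 20^24 ≡ 52 (mod 79).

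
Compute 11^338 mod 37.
Using Fermat: 11^{36} ≡ 1 (mod 37). 338 ≡ 14 (mod 36). So 11^{338} ≡ 11^{14} ≡ 10 (mod 37)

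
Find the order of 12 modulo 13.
Powers of 12 mod 13: 12^1≡12, 12^2≡1. Order = 2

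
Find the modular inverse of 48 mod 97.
48^(-1) ≡ 95 (mod 97). Verification: 48 × 95 = 4560 ≡ 1 (mod 97)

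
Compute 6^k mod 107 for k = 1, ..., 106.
g^1, g^2, ..., g^{106} mod 107: {6, 36, 2, 12, 72, 4, 24, 37, 8, 48, 74, 16, 96, 41, 32, 85, 82, 64, 63, 57, 21, 19, 7, 42, 38, 14, 84, 76, 28, 61, 45, 56, 15, 90, 5, 30, 73, 10, 60, 39, 20, 13, 78, 40, 26, 49, 80, 52, 98, 53, 104, 89, 106, 101, 71, 105, 95, 35, 103, 83, 70, 99, 59, 33, 91, 11, 66, 75, 22, 25, 43, 44, 50, 86, 88, 100, 65, 69, 93, 23, 31, 79, 46, 62, 51, 92, 17, 102, 77, 34, 97, 47, 68, 87, 94, 29, 67, 81, 58, 27, 55, 9, 54, 3, 18, 1}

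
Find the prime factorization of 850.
2 × 5^2 × 17

Divide by primes starting from smallest:
850 ÷ 2 = 425
425 ÷ 5 = 85
85 ÷ 5 = 17
17 ÷ 17 = 1

850 = 2 × 5^2 × 17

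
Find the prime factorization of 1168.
2^4 × 73

Divide by primes starting from smallest:
1168 ÷ 2 = 584
584 ÷ 2 = 292
292 ÷ 2 = 146
146 ÷ 2 = 73
73 ÷ 73 = 1

1168 = 2^4 × 73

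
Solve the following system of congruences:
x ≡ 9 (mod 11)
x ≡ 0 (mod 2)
20

Using the Chinese Remainder Theorem:
M = product of moduli = 22
For equation 1: M_1 = 2, 2 ≡ 2 (mod 11), inverse of 2 mod 11 is 6 (check: 2 × 6 = 12 ≡ 1 (mod 11))
For equation 2: M_2 = 11, 11 ≡ 1 (mod 2), inverse of 11 mod 2 is 1 (check: 1 × 1 = 1 ≡ 1 (mod 2))
Combine: x ≡ Σ r_i×M_i×(M_i⁻¹ mod m_i) = 9×2×6 + 0×11×1 = 108 + 0 = 108
108 mod 22 = 20
x ≡ 20 (mod 22)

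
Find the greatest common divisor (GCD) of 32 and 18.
2

Using the Euclidean algorithm:
32 = 1 × 18 + 14
18 = 1 × 14 + 4
14 = 3 × 4 + 2
4 = 2 × 2 + 0

GCD(32, 18) = 2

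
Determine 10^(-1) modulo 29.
10^(-1) ≡ 3 (mod 29). Verification: 10 × 3 = 30 ≡ 1 (mod 29)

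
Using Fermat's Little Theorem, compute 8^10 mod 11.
By Fermat's Little Theorem, 8^{10} ≡ 1 (mod 11) since 11 is prime and gcd(8, 11) = 1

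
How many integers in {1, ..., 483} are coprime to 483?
264

Prime factorization: 483 = 3 × 7 × 23
Using the formula φ(n) = n × Π(1 - 1/p) for each prime factor p:
φ(483) = 483 × (1 - 1/3) × (1 - 1/7) × (1 - 1/23)
φ(483) = 264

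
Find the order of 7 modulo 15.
Powers of 7 mod 15: 7^1≡7, 7^2≡4, 7^3≡13, 7^4≡1. Order = 4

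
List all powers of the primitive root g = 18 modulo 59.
g^1, g^2, ..., g^{58} mod 59: {18, 29, 50, 15, 34, 22, 42, 48, 38, 35, 40, 12, 39, 53, 10, 3, 54, 28, 32, 45, 43, 7, 8, 26, 55, 46, 2, 36, 58, 41, 30, 9, 44, 25, 37, 17, 11, 21, 24, 19, 47, 20, 6, 49, 56, 5, 31, 27, 14, 16, 52, 51, 33, 4, 13, 57, 23, 1}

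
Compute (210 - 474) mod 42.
30

(210 - 474) = -264
-264 mod 42 = 30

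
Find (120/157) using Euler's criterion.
(120/157) = 120^{78} mod 157 = 1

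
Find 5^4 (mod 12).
4 = 4 (binary 100). Repeated squaring mod 12: 5^1 ≡ 5; 5^2 ≡ 5² = 25 ≡ 1; 5^4 ≡ 1² = 1 ≡ 1. So 5^4 ≡ 1 (mod 12).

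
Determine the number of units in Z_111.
72

Prime factorization: 111 = 3 × 37
Using the formula φ(n) = n × Π(1 - 1/p) for each prime factor p:
φ(111) = 111 × (1 - 1/3) × (1 - 1/37)
φ(111) = 72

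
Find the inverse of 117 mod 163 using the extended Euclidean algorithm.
Extended GCD: 117(-39) + 163(28) = 1. So 117^(-1) ≡ 124 ≡ 124 (mod 163). Verify: 117 × 124 = 14508 ≡ 1 (mod 163)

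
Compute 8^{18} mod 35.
29

Using successive squaring:
Binary expansion of 18: 10010
Powers of 8 mod 35 (each is the square of the previous):
  8^1 ≡ 8 (mod 35)
  8^2 ≡ 8² = 64 ≡ 29 (mod 35)
  8^4 ≡ 29² = 841 ≡ 1 (mod 35)
  8^8 ≡ 1² = 1 ≡ 1 (mod 35)
  8^16 ≡ 1² = 1 ≡ 1 (mod 35)
18 = 16 + 2, so 8^18 = 8^16 × 8^2 ≡ 1 × 29 (mod 35)
Multiplying step by step:
  1 × 29 = 29 ≡ 29 (mod 35)
Result: 8^18 ≡ 29 (mod 35)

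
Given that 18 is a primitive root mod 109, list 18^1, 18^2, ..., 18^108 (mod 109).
g^1, g^2, ..., g^{108} mod 109: {18, 106, 55, 9, 53, 82, 59, 81, 41, 84, 95, 75, 42, 102, 92, 21, 51, 46, 65, 80, 23, 87, 40, 66, 98, 20, 33, 49, 10, 71, 79, 5, 90, 94, 57, 45, 47, 83, 77, 78, 96, 93, 39, 48, 101, 74, 24, 105, 37, 12, 107, 73, 6, 108, 91, 3, 54, 100, 56, 27, 50, 28, 68, 25, 14, 34, 67, 7, 17, 88, 58, 63, 44, 29, 86, 22, 69, 43, 11, 89, 76, 60, 99, 38, 30, 104, 19, 15, 52, 64, 62, 26, 32, 31, 13, 16, 70, 61, 8, 35, 85, 4, 72, 97, 2, 36, 103, 1}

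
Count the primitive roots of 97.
32

The number of primitive roots modulo p is φ(p-1) = φ(96)
φ(96) = 32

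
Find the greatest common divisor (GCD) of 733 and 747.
1

Using the Euclidean algorithm:
733 = 0 × 747 + 733
747 = 1 × 733 + 14
733 = 52 × 14 + 5
14 = 2 × 5 + 4
5 = 1 × 4 + 1
4 = 4 × 1 + 0

GCD(733, 747) = 1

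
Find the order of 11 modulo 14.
Powers of 11 mod 14: 11^1≡11, 11^2≡9, 11^3≡1. Order = 3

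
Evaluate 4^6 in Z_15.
6 = 4 + 2 (binary 110). Repeated squaring mod 15: 4^1 ≡ 4; 4^2 ≡ 4² = 16 ≡ 1; 4^4 ≡ 1² = 1 ≡ 1. Multiply: 4^6 = 4^4 × 4^2 ≡ 1 × 1 (mod 15): 1 × 1 = 1 ≡ 1. So 4^6 ≡ 1 (mod 15).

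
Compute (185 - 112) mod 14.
3

(185 - 112) = 73
73 mod 14 = 3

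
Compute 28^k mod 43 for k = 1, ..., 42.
g^1, g^2, ..., g^{42} mod 43: {28, 10, 22, 14, 5, 11, 7, 24, 27, 25, 12, 35, 34, 6, 39, 17, 3, 41, 30, 23, 42, 15, 33, 21, 29, 38, 32, 36, 19, 16, 18, 31, 8, 9, 37, 4, 26, 40, 2, 13, 20, 1}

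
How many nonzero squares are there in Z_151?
For prime 151, there are (p-1)/2 = (151-1)/2 = 75 quadratic residues (excluding 0).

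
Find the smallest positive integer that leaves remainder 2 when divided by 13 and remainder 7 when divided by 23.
M = 13 × 23 = 299. M₁ = 23, y₁ ≡ 4 (mod 13). M₂ = 13, y₂ ≡ 16 (mod 23). r = 2×23×4 + 7×13×16 ≡ 145 (mod 299). The smallest positive such number is 145.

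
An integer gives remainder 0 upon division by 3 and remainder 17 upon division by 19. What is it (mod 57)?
M = 3 × 19 = 57. M₁ = 19, y₁ ≡ 1 (mod 3). M₂ = 3, y₂ ≡ 13 (mod 19). m = 0×19×1 + 17×3×13 ≡ 36 (mod 57). The smallest positive such number is 36.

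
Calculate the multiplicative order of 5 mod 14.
Powers of 5 mod 14: 5^1≡5, 5^2≡11, 5^3≡13, 5^4≡9, 5^5≡3, 5^6≡1. Order = 6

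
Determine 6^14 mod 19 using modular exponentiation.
Using repeated squaring. 14 = 8 + 4 + 2 (binary 1110). Repeated squaring mod 19: 6^1 ≡ 6; 6^2 ≡ 6² = 36 ≡ 17; 6^4 ≡ 17² = 289 ≡ 4; 6^8 ≡ 4² = 16 ≡ 16. Multiply: 6^14 = 6^8 × 6^4 × 6^2 ≡ 16 × 4 × 17 (mod 19): 16 × 4 = 64 ≡ 7; 7 × 17 = 119 ≡ 5. So 6^14 ≡ 5 (mod 19).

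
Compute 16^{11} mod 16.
0

Using successive squaring:
Binary expansion of 11: 1011
Powers of 16 mod 16 (each is the square of the previous):
  16^1 ≡ 0 (mod 16)
  16^2 ≡ 0² = 0 ≡ 0 (mod 16)
  16^4 ≡ 0² = 0 ≡ 0 (mod 16)
  16^8 ≡ 0² = 0 ≡ 0 (mod 16)
11 = 8 + 2 + 1, so 16^11 = 16^8 × 16^2 × 16^1 ≡ 0 × 0 × 0 (mod 16)
Multiplying step by step:
  0 × 0 = 0 ≡ 0 (mod 16)
  0 × 0 = 0 ≡ 0 (mod 16)
Result: 16^11 ≡ 0 (mod 16)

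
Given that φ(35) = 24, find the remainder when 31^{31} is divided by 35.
By Euler: 31^{24} ≡ 1 (mod 35) since gcd(31, 35) = 1. 31 = 1×24 + 7. So 31^{31} ≡ 31^{7} ≡ 31 (mod 35)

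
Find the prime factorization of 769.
769

Divide by primes starting from smallest:
769 ÷ 769 = 1

769 = 769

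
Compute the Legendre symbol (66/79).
(66/79) = 66^{39} mod 79 = -1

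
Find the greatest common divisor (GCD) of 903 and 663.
3

Using the Euclidean algorithm:
903 = 1 × 663 + 240
663 = 2 × 240 + 183
240 = 1 × 183 + 57
183 = 3 × 57 + 12
57 = 4 × 12 + 9
12 = 1 × 9 + 3
9 = 3 × 3 + 0

GCD(903, 663) = 3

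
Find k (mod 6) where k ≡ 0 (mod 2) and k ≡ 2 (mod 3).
M = 2 × 3 = 6. M₁ = 3, y₁ ≡ 1 (mod 2). M₂ = 2, y₂ ≡ 2 (mod 3). k = 0×3×1 + 2×2×2 ≡ 2 (mod 6)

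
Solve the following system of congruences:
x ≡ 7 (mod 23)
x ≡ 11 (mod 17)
283

Using the Chinese Remainder Theorem:
M = product of moduli = 391
For equation 1: M_1 = 17, 17 ≡ 17 (mod 23), inverse of 17 mod 23 is 19 (check: 17 × 19 = 323 ≡ 1 (mod 23))
For equation 2: M_2 = 23, 23 ≡ 6 (mod 17), inverse of 23 mod 17 is 3 (check: 6 × 3 = 18 ≡ 1 (mod 17))
Combine: x ≡ Σ r_i×M_i×(M_i⁻¹ mod m_i) = 7×17×19 + 11×23×3 = 2261 + 759 = 3020
3020 mod 391 = 283
x ≡ 283 (mod 391)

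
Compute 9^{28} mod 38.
9

Using successive squaring:
Binary expansion of 28: 11100
Powers of 9 mod 38 (each is the square of the previous):
  9^1 ≡ 9 (mod 38)
  9^2 ≡ 9² = 81 ≡ 5 (mod 38)
  9^4 ≡ 5² = 25 ≡ 25 (mod 38)
  9^8 ≡ 25² = 625 ≡ 17 (mod 38)
  9^16 ≡ 17² = 289 ≡ 23 (mod 38)
28 = 16 + 8 + 4, so 9^28 = 9^16 × 9^8 × 9^4 ≡ 23 × 17 × 25 (mod 38)
Multiplying step by step:
  23 × 17 = 391 ≡ 11 (mod 38)
  11 × 25 = 275 ≡ 9 (mod 38)
Result: 9^28 ≡ 9 (mod 38)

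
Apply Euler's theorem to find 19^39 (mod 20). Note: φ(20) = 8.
By Euler: 19^{8} ≡ 1 (mod 20) since gcd(19, 20) = 1. 39 = 4×8 + 7. So 19^{39} ≡ 19^{7} ≡ 19 (mod 20)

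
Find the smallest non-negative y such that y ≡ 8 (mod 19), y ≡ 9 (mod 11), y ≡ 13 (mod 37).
1604

Using the Chinese Remainder Theorem:
M = product of moduli = 7733
For equation 1: M_1 = 407, 407 ≡ 8 (mod 19), inverse of 407 mod 19 is 12 (check: 8 × 12 = 96 ≡ 1 (mod 19))
For equation 2: M_2 = 703, 703 ≡ 10 (mod 11), inverse of 703 mod 11 is 10 (check: 10 × 10 = 100 ≡ 1 (mod 11))
For equation 3: M_3 = 209, 209 ≡ 24 (mod 37), inverse of 209 mod 37 is 17 (check: 24 × 17 = 408 ≡ 1 (mod 37))
Combine: y ≡ Σ r_i×M_i×(M_i⁻¹ mod m_i) = 8×407×12 + 9×703×10 + 13×209×17 = 39072 + 63270 + 46189 = 148531
148531 mod 7733 = 1604
y ≡ 1604 (mod 7733)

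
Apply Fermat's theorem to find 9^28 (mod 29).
By Fermat's Little Theorem, 9^{28} ≡ 1 (mod 29) since 29 is prime and gcd(9, 29) = 1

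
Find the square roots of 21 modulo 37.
The square roots of 21 mod 37 are 13 and 24. Verify: 13² = 169 ≡ 21 (mod 37)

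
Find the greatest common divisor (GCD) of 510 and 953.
1

Using the Euclidean algorithm:
510 = 0 × 953 + 510
953 = 1 × 510 + 443
510 = 1 × 443 + 67
443 = 6 × 67 + 41
67 = 1 × 41 + 26
41 = 1 × 26 + 15
26 = 1 × 15 + 11
15 = 1 × 11 + 4
11 = 2 × 4 + 3
4 = 1 × 3 + 1
3 = 3 × 1 + 0

GCD(510, 953) = 1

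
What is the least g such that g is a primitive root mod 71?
p - 1 = 70 has prime divisors 2, 5, 7. h is a primitive root mod 71 iff h^(70/q) ≢ 1 (mod 71) for each such q.
h = 2: 2^35 ≡ 1, 2^14 ≡ 54, 2^10 ≡ 30 (mod 71); 2^35 ≡ 1, so not a primitive root.
h = 3: 3^35 ≡ 1, 3^14 ≡ 54, 3^10 ≡ 48 (mod 71); 3^35 ≡ 1, so not a primitive root.
h = 4: 4^35 ≡ 1, 4^14 ≡ 5, 4^10 ≡ 48 (mod 71); 4^35 ≡ 1, so not a primitive root.
h = 5: 5^35 ≡ 1, 5^14 ≡ 57, 5^10 ≡ 1 (mod 71); 5^35 ≡ 1, so not a primitive root.
h = 6: 6^35 ≡ 1, 6^14 ≡ 5, 6^10 ≡ 20 (mod 71); 6^35 ≡ 1, so not a primitive root.
h = 7: 7^35 ≡ 70, 7^14 ≡ 54, 7^10 ≡ 45 (mod 71); none is 1, so 7 has order 70 and is a primitive root.
The smallest primitive root mod 71 is g = 7.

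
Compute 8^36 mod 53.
Using repeated squaring. 36 = 32 + 4 (binary 100100). Repeated squaring mod 53: 8^1 ≡ 8; 8^2 ≡ 8² = 64 ≡ 11; 8^4 ≡ 11² = 121 ≡ 15; 8^8 ≡ 15² = 225 ≡ 13; 8^16 ≡ 13² = 169 ≡ 10; 8^32 ≡ 10² = 100 ≡ 47. Multiply: 8^36 = 8^32 × 8^4 ≡ 47 × 15 (mod 53): 47 × 15 = 705 ≡ 16. So 8^36 ≡ 16 (mod 53).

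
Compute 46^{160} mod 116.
88

Using successive squaring:
Binary expansion of 160: 10100000
Powers of 46 mod 116 (each is the square of the previous):
  46^1 ≡ 46 (mod 116)
  46^2 ≡ 46² = 2116 ≡ 28 (mod 116)
  46^4 ≡ 28² = 784 ≡ 88 (mod 116)
  46^8 ≡ 88² = 7744 ≡ 88 (mod 116)
  46^16 ≡ 88² = 7744 ≡ 88 (mod 116)
  46^32 ≡ 88² = 7744 ≡ 88 (mod 116)
  46^64 ≡ 88² = 7744 ≡ 88 (mod 116)
  46^128 ≡ 88² = 7744 ≡ 88 (mod 116)
160 = 128 + 32, so 46^160 = 46^128 × 46^32 ≡ 88 × 88 (mod 116)
Multiplying step by step:
  88 × 88 = 7744 ≡ 88 (mod 116)
Result: 46^160 ≡ 88 (mod 116)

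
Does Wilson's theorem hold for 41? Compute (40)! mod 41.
(40)! mod 41 = 40. Since this equals -1 (mod 41), Wilson confirms 41 is prime.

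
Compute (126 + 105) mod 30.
21

(126 + 105) = 231
231 mod 30 = 21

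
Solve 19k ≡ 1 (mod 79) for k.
25

Using Extended Euclidean Algorithm:
gcd(19, 79) = 1
Bezout coefficients: 19 × 25 + 79 × -6 = 1
So 19 × 25 ≡ 1 (mod 79)
The inverse is 25 mod 79 = 25
Verification: 19 × 25 = 475 = 6 × 79 + 1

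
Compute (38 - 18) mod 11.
9

(38 - 18) = 20
20 mod 11 = 9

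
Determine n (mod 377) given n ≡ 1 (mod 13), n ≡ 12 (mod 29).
157

Using the Chinese Remainder Theorem:
M = product of moduli = 377
For equation 1: M_1 = 29, 29 ≡ 3 (mod 13), inverse of 29 mod 13 is 9 (check: 3 × 9 = 27 ≡ 1 (mod 13))
For equation 2: M_2 = 13, 13 ≡ 13 (mod 29), inverse of 13 mod 29 is 9 (check: 13 × 9 = 117 ≡ 1 (mod 29))
Combine: n ≡ Σ r_i×M_i×(M_i⁻¹ mod m_i) = 1×29×9 + 12×13×9 = 261 + 1404 = 1665
1665 mod 377 = 157
n ≡ 157 (mod 377)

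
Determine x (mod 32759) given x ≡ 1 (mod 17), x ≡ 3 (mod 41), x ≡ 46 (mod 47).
5169

Using the Chinese Remainder Theorem:
M = product of moduli = 32759
For equation 1: M_1 = 1927, 1927 ≡ 6 (mod 17), inverse of 1927 mod 17 is 3 (check: 6 × 3 = 18 ≡ 1 (mod 17))
For equation 2: M_2 = 799, 799 ≡ 20 (mod 41), inverse of 799 mod 41 is 39 (check: 20 × 39 = 780 ≡ 1 (mod 41))
For equation 3: M_3 = 697, 697 ≡ 39 (mod 47), inverse of 697 mod 47 is 41 (check: 39 × 41 = 1599 ≡ 1 (mod 47))
Combine: x ≡ Σ r_i×M_i×(M_i⁻¹ mod m_i) = 1×1927×3 + 3×799×39 + 46×697×41 = 5781 + 93483 + 1314542 = 1413806
1413806 mod 32759 = 5169
x ≡ 5169 (mod 32759)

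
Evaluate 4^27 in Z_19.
Using Fermat: 4^{18} ≡ 1 (mod 19). 27 ≡ 9 (mod 18). So 4^{27} ≡ 4^{9} ≡ 1 (mod 19)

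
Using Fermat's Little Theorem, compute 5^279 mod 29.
By Fermat: 5^{28} ≡ 1 (mod 29). 279 ≡ 27 (mod 28). So 5^{279} ≡ 5^{27} ≡ 6 (mod 29)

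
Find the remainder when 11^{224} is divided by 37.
By Fermat: 11^{36} ≡ 1 (mod 37). 224 = 6×36 + 8. So 11^{224} ≡ 11^{8} ≡ 10 (mod 37)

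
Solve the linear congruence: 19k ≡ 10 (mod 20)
10

Since gcd(19, 20) = 1 divides 10, a solution exists.
Multiply both sides by the inverse of 19 mod 20:
  19^(-1) mod 20 = 19
  x ≡ 19 × 10 ≡ 190 ≡ 10 (mod 20)
Verification: 19 × 10 = 190 = 9 × 20 + 10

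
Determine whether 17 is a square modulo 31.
By Euler's criterion: 17^{15} ≡ 30 (mod 31). Since this equals -1 (≡ 30), 17 is not a QR.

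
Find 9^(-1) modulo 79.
44

Using Extended Euclidean Algorithm:
gcd(9, 79) = 1
Bezout coefficients: 9 × -35 + 79 × 4 = 1
So 9 × -35 ≡ 1 (mod 79)
The inverse is -35 mod 79 = 44
Verification: 9 × 44 = 396 = 5 × 79 + 1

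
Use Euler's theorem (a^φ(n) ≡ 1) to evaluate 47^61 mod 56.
By Euler: 47^{24} ≡ 1 (mod 56) since gcd(47, 56) = 1. 61 = 2×24 + 13. So 47^{61} ≡ 47^{13} ≡ 47 (mod 56)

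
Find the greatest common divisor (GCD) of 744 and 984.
24

Using the Euclidean algorithm:
744 = 0 × 984 + 744
984 = 1 × 744 + 240
744 = 3 × 240 + 24
240 = 10 × 24 + 0

GCD(744, 984) = 24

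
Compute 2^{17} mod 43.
8

Using successive squaring:
Binary expansion of 17: 10001
Powers of 2 mod 43 (each is the square of the previous):
  2^1 ≡ 2 (mod 43)
  2^2 ≡ 2² = 4 ≡ 4 (mod 43)
  2^4 ≡ 4² = 16 ≡ 16 (mod 43)
  2^8 ≡ 16² = 256 ≡ 41 (mod 43)
  2^16 ≡ 41² = 1681 ≡ 4 (mod 43)
17 = 16 + 1, so 2^17 = 2^16 × 2^1 ≡ 4 × 2 (mod 43)
Multiplying step by step:
  4 × 2 = 8 ≡ 8 (mod 43)
Result: 2^17 ≡ 8 (mod 43)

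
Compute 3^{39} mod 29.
15

Using successive squaring:
Binary expansion of 39: 100111
Powers of 3 mod 29 (each is the square of the previous):
  3^1 ≡ 3 (mod 29)
  3^2 ≡ 3² = 9 ≡ 9 (mod 29)
  3^4 ≡ 9² = 81 ≡ 23 (mod 29)
  3^8 ≡ 23² = 529 ≡ 7 (mod 29)
  3^16 ≡ 7² = 49 ≡ 20 (mod 29)
  3^32 ≡ 20² = 400 ≡ 23 (mod 29)
39 = 32 + 4 + 2 + 1, so 3^39 = 3^32 × 3^4 × 3^2 × 3^1 ≡ 23 × 23 × 9 × 3 (mod 29)
Multiplying step by step:
  23 × 23 = 529 ≡ 7 (mod 29)
  7 × 9 = 63 ≡ 5 (mod 29)
  5 × 3 = 15 ≡ 15 (mod 29)
Result: 3^39 ≡ 15 (mod 29)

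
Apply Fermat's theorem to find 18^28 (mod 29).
By Fermat's Little Theorem, 18^{28} ≡ 1 (mod 29) since 29 is prime and gcd(18, 29) = 1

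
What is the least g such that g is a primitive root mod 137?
p - 1 = 136 has prime divisors 2, 17. h is a primitive root mod 137 iff h^(136/q) ≢ 1 (mod 137) for each such q.
h = 2: 2^68 ≡ 1, 2^8 ≡ 119 (mod 137); 2^68 ≡ 1, so not a primitive root.
h = 3: 3^68 ≡ 136, 3^8 ≡ 122 (mod 137); none is 1, so 3 has order 136 and is a primitive root.
The smallest primitive root mod 137 is g = 3.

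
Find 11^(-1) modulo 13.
6

Using Extended Euclidean Algorithm:
gcd(11, 13) = 1
Bezout coefficients: 11 × 6 + 13 × -5 = 1
So 11 × 6 ≡ 1 (mod 13)
The inverse is 6 mod 13 = 6
Verification: 11 × 6 = 66 = 5 × 13 + 1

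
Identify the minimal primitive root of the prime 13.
p - 1 = 12 has prime divisors 2, 3. h is a primitive root mod 13 iff h^(12/q) ≢ 1 (mod 13) for each such q.
h = 2: 2^6 ≡ 12, 2^4 ≡ 3 (mod 13); none is 1, so 2 has order 12 and is a primitive root.
The smallest primitive root mod 13 is g = 2.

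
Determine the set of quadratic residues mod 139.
QRs mod 139: {1, 4, 5, 6, 7, 9, 11, 13, 16, 20, 24, 25, 28, 29, 30, 31, 34, 35, 36, 37, 38, 41, 42, 44, 45, 46, 47, 49, 51, 52, 54, 55, 57, 63, 64, 65, 66, 67, 69, 71, 77, 78, 79, 80, 81, 83, 86, 89, 91, 96, 99, 100, 106, 107, 112, 113, 116, 117, 118, 120, 121, 122, 124, 125, 127, 129, 131, 136, 137}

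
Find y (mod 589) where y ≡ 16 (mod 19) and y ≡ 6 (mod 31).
M = 19 × 31 = 589. M₁ = 31, y₁ ≡ 8 (mod 19). M₂ = 19, y₂ ≡ 18 (mod 31). y = 16×31×8 + 6×19×18 ≡ 130 (mod 589)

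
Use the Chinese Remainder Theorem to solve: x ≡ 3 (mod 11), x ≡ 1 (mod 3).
25

Using the Chinese Remainder Theorem:
M = product of moduli = 33
For equation 1: M_1 = 3, 3 ≡ 3 (mod 11), inverse of 3 mod 11 is 4 (check: 3 × 4 = 12 ≡ 1 (mod 11))
For equation 2: M_2 = 11, 11 ≡ 2 (mod 3), inverse of 11 mod 3 is 2 (check: 2 × 2 = 4 ≡ 1 (mod 3))
Combine: x ≡ Σ r_i×M_i×(M_i⁻¹ mod m_i) = 3×3×4 + 1×11×2 = 36 + 22 = 58
58 mod 33 = 25
x ≡ 25 (mod 33)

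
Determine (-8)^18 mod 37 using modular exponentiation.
Using repeated squaring. (-8) ≡ 29 (mod 37). 18 = 16 + 2 (binary 10010). Repeated squaring mod 37: 29^1 ≡ 29; 29^2 ≡ 29² = 841 ≡ 27; 29^4 ≡ 27² = 729 ≡ 26; 29^8 ≡ 26² = 676 ≡ 10; 29^16 ≡ 10² = 100 ≡ 26. Multiply: (-8)^18 ≡ 29^16 × 29^2 ≡ 26 × 27 (mod 37): 26 × 27 = 702 ≡ 36. So (-8)^18 ≡ 36 (mod 37).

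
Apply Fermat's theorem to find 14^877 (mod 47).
By Fermat: 14^{46} ≡ 1 (mod 47). 877 ≡ 3 (mod 46). So 14^{877} ≡ 14^{3} ≡ 18 (mod 47)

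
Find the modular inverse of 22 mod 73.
22^(-1) ≡ 10 (mod 73). Verification: 22 × 10 = 220 ≡ 1 (mod 73)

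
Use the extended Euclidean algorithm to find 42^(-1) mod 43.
Extended GCD: 42(-1) + 43(1) = 1. So 42^(-1) ≡ 42 ≡ 42 (mod 43). Verify: 42 × 42 = 1764 ≡ 1 (mod 43)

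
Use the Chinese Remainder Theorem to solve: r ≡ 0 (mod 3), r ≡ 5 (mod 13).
M = 3 × 13 = 39. M₁ = 13, y₁ ≡ 1 (mod 3). M₂ = 3, y₂ ≡ 9 (mod 13). r = 0×13×1 + 5×3×9 ≡ 18 (mod 39)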